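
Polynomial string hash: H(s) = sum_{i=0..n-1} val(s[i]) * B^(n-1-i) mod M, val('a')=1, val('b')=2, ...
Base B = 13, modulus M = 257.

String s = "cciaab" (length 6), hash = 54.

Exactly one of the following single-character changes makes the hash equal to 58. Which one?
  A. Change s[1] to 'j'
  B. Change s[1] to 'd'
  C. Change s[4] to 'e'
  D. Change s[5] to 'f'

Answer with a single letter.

Option A: s[1]='c'->'j', delta=(10-3)*13^4 mod 257 = 238, hash=54+238 mod 257 = 35
Option B: s[1]='c'->'d', delta=(4-3)*13^4 mod 257 = 34, hash=54+34 mod 257 = 88
Option C: s[4]='a'->'e', delta=(5-1)*13^1 mod 257 = 52, hash=54+52 mod 257 = 106
Option D: s[5]='b'->'f', delta=(6-2)*13^0 mod 257 = 4, hash=54+4 mod 257 = 58 <-- target

Answer: D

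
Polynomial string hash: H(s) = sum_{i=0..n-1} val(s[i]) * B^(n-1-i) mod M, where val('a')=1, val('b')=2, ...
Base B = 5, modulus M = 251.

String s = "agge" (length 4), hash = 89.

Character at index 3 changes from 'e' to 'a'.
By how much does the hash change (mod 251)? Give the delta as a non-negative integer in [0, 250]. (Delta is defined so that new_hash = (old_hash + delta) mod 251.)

Delta formula: (val(new) - val(old)) * B^(n-1-k) mod M
  val('a') - val('e') = 1 - 5 = -4
  B^(n-1-k) = 5^0 mod 251 = 1
  Delta = -4 * 1 mod 251 = 247

Answer: 247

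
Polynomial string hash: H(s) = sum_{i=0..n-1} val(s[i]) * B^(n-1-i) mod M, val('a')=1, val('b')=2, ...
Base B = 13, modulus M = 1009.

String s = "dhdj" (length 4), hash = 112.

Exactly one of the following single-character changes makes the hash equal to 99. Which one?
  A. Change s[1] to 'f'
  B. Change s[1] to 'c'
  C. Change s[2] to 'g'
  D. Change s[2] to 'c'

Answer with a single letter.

Answer: D

Derivation:
Option A: s[1]='h'->'f', delta=(6-8)*13^2 mod 1009 = 671, hash=112+671 mod 1009 = 783
Option B: s[1]='h'->'c', delta=(3-8)*13^2 mod 1009 = 164, hash=112+164 mod 1009 = 276
Option C: s[2]='d'->'g', delta=(7-4)*13^1 mod 1009 = 39, hash=112+39 mod 1009 = 151
Option D: s[2]='d'->'c', delta=(3-4)*13^1 mod 1009 = 996, hash=112+996 mod 1009 = 99 <-- target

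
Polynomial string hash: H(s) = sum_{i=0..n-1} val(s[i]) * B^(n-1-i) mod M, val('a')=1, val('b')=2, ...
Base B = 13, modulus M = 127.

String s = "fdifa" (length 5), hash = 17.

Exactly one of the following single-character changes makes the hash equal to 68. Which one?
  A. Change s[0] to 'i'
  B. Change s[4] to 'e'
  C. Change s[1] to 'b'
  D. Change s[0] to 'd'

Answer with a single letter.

Option A: s[0]='f'->'i', delta=(9-6)*13^4 mod 127 = 85, hash=17+85 mod 127 = 102
Option B: s[4]='a'->'e', delta=(5-1)*13^0 mod 127 = 4, hash=17+4 mod 127 = 21
Option C: s[1]='d'->'b', delta=(2-4)*13^3 mod 127 = 51, hash=17+51 mod 127 = 68 <-- target
Option D: s[0]='f'->'d', delta=(4-6)*13^4 mod 127 = 28, hash=17+28 mod 127 = 45

Answer: C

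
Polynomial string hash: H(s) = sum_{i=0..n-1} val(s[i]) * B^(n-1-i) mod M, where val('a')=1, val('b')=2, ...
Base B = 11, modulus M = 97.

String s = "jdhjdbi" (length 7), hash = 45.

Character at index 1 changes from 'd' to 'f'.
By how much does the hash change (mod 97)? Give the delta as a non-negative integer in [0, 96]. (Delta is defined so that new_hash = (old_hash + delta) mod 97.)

Delta formula: (val(new) - val(old)) * B^(n-1-k) mod M
  val('f') - val('d') = 6 - 4 = 2
  B^(n-1-k) = 11^5 mod 97 = 31
  Delta = 2 * 31 mod 97 = 62

Answer: 62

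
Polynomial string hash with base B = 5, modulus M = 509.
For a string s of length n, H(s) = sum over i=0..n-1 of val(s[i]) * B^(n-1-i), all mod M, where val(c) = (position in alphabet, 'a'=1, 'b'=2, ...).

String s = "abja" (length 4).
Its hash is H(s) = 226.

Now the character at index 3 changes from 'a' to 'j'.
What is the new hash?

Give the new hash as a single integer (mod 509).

Answer: 235

Derivation:
val('a') = 1, val('j') = 10
Position k = 3, exponent = n-1-k = 0
B^0 mod M = 5^0 mod 509 = 1
Delta = (10 - 1) * 1 mod 509 = 9
New hash = (226 + 9) mod 509 = 235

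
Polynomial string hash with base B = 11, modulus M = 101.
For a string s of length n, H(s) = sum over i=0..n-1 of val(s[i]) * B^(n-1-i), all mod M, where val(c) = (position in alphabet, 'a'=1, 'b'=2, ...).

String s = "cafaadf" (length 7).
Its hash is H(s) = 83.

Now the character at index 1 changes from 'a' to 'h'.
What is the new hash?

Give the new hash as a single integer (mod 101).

val('a') = 1, val('h') = 8
Position k = 1, exponent = n-1-k = 5
B^5 mod M = 11^5 mod 101 = 57
Delta = (8 - 1) * 57 mod 101 = 96
New hash = (83 + 96) mod 101 = 78

Answer: 78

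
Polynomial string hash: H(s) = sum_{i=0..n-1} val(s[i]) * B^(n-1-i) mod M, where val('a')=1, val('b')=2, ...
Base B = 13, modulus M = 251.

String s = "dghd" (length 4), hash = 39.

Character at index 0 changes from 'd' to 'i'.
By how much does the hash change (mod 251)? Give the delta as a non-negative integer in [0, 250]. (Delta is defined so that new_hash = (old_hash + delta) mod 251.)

Answer: 192

Derivation:
Delta formula: (val(new) - val(old)) * B^(n-1-k) mod M
  val('i') - val('d') = 9 - 4 = 5
  B^(n-1-k) = 13^3 mod 251 = 189
  Delta = 5 * 189 mod 251 = 192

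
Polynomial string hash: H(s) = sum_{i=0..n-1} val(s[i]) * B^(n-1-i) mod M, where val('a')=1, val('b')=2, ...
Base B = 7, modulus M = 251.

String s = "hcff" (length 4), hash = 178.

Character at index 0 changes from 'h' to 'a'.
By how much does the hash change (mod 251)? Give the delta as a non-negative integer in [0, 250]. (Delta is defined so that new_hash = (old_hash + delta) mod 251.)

Delta formula: (val(new) - val(old)) * B^(n-1-k) mod M
  val('a') - val('h') = 1 - 8 = -7
  B^(n-1-k) = 7^3 mod 251 = 92
  Delta = -7 * 92 mod 251 = 109

Answer: 109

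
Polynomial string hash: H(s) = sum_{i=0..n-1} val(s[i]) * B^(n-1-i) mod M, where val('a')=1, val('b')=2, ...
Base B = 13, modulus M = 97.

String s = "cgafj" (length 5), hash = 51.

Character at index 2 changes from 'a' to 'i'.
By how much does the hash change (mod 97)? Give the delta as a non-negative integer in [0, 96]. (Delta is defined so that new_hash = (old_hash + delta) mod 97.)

Answer: 91

Derivation:
Delta formula: (val(new) - val(old)) * B^(n-1-k) mod M
  val('i') - val('a') = 9 - 1 = 8
  B^(n-1-k) = 13^2 mod 97 = 72
  Delta = 8 * 72 mod 97 = 91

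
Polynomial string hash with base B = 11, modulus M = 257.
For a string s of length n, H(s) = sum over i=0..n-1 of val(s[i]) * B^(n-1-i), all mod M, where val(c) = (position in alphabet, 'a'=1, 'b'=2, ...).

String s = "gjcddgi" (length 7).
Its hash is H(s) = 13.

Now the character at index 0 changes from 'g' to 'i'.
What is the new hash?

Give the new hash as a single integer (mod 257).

Answer: 133

Derivation:
val('g') = 7, val('i') = 9
Position k = 0, exponent = n-1-k = 6
B^6 mod M = 11^6 mod 257 = 60
Delta = (9 - 7) * 60 mod 257 = 120
New hash = (13 + 120) mod 257 = 133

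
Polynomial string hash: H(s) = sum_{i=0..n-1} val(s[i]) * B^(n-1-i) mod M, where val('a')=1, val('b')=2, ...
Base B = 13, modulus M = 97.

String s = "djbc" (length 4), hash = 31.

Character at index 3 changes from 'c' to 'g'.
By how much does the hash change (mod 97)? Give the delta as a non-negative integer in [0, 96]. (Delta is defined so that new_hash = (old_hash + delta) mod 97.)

Delta formula: (val(new) - val(old)) * B^(n-1-k) mod M
  val('g') - val('c') = 7 - 3 = 4
  B^(n-1-k) = 13^0 mod 97 = 1
  Delta = 4 * 1 mod 97 = 4

Answer: 4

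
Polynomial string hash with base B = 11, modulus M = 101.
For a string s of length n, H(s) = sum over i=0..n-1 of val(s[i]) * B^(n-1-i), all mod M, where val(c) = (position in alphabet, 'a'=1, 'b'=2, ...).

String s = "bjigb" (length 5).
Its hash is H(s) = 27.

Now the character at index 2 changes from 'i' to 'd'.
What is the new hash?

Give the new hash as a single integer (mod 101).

Answer: 28

Derivation:
val('i') = 9, val('d') = 4
Position k = 2, exponent = n-1-k = 2
B^2 mod M = 11^2 mod 101 = 20
Delta = (4 - 9) * 20 mod 101 = 1
New hash = (27 + 1) mod 101 = 28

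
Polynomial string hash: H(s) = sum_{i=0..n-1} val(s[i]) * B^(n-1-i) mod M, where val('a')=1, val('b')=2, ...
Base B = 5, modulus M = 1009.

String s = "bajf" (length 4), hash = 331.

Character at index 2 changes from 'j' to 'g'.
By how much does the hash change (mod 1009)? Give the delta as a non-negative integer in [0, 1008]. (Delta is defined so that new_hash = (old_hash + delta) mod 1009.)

Answer: 994

Derivation:
Delta formula: (val(new) - val(old)) * B^(n-1-k) mod M
  val('g') - val('j') = 7 - 10 = -3
  B^(n-1-k) = 5^1 mod 1009 = 5
  Delta = -3 * 5 mod 1009 = 994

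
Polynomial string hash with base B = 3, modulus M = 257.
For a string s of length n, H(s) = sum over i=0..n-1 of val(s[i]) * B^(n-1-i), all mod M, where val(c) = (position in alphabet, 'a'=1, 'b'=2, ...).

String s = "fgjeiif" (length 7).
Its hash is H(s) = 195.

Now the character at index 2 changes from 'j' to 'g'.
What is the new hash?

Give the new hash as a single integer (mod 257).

val('j') = 10, val('g') = 7
Position k = 2, exponent = n-1-k = 4
B^4 mod M = 3^4 mod 257 = 81
Delta = (7 - 10) * 81 mod 257 = 14
New hash = (195 + 14) mod 257 = 209

Answer: 209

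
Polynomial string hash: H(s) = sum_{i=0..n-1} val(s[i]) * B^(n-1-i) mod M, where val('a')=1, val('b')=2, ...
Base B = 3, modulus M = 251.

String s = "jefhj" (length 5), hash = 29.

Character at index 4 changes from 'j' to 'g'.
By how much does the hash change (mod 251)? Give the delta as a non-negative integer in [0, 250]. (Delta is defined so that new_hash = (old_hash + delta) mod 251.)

Delta formula: (val(new) - val(old)) * B^(n-1-k) mod M
  val('g') - val('j') = 7 - 10 = -3
  B^(n-1-k) = 3^0 mod 251 = 1
  Delta = -3 * 1 mod 251 = 248

Answer: 248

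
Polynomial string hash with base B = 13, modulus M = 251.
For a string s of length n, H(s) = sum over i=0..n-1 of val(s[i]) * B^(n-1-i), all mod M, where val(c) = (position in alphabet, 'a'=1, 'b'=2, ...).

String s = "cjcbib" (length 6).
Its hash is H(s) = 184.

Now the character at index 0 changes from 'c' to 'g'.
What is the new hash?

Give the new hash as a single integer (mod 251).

val('c') = 3, val('g') = 7
Position k = 0, exponent = n-1-k = 5
B^5 mod M = 13^5 mod 251 = 64
Delta = (7 - 3) * 64 mod 251 = 5
New hash = (184 + 5) mod 251 = 189

Answer: 189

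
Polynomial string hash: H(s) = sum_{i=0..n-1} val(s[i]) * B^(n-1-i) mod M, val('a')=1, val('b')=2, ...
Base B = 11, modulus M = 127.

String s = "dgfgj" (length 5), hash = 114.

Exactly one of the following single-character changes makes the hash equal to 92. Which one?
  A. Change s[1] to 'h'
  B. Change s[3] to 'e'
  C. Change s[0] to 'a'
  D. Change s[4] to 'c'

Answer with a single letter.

Answer: B

Derivation:
Option A: s[1]='g'->'h', delta=(8-7)*11^3 mod 127 = 61, hash=114+61 mod 127 = 48
Option B: s[3]='g'->'e', delta=(5-7)*11^1 mod 127 = 105, hash=114+105 mod 127 = 92 <-- target
Option C: s[0]='d'->'a', delta=(1-4)*11^4 mod 127 = 19, hash=114+19 mod 127 = 6
Option D: s[4]='j'->'c', delta=(3-10)*11^0 mod 127 = 120, hash=114+120 mod 127 = 107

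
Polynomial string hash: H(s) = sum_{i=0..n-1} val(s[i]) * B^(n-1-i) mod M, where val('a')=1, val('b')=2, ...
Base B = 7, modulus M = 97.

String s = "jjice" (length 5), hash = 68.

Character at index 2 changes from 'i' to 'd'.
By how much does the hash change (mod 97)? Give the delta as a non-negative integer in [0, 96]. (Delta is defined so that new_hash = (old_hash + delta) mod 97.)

Answer: 46

Derivation:
Delta formula: (val(new) - val(old)) * B^(n-1-k) mod M
  val('d') - val('i') = 4 - 9 = -5
  B^(n-1-k) = 7^2 mod 97 = 49
  Delta = -5 * 49 mod 97 = 46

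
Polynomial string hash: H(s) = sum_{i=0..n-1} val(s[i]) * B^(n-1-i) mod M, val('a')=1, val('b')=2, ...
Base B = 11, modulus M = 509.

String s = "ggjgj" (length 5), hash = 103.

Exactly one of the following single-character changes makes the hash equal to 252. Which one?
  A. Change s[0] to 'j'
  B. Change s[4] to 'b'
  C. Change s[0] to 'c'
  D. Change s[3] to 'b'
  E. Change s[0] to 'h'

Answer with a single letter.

Option A: s[0]='g'->'j', delta=(10-7)*11^4 mod 509 = 149, hash=103+149 mod 509 = 252 <-- target
Option B: s[4]='j'->'b', delta=(2-10)*11^0 mod 509 = 501, hash=103+501 mod 509 = 95
Option C: s[0]='g'->'c', delta=(3-7)*11^4 mod 509 = 480, hash=103+480 mod 509 = 74
Option D: s[3]='g'->'b', delta=(2-7)*11^1 mod 509 = 454, hash=103+454 mod 509 = 48
Option E: s[0]='g'->'h', delta=(8-7)*11^4 mod 509 = 389, hash=103+389 mod 509 = 492

Answer: A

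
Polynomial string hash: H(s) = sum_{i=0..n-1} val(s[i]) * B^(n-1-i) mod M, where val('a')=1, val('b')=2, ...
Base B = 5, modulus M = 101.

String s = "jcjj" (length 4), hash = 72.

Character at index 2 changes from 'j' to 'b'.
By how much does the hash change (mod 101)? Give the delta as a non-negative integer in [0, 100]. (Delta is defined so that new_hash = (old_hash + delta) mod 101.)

Delta formula: (val(new) - val(old)) * B^(n-1-k) mod M
  val('b') - val('j') = 2 - 10 = -8
  B^(n-1-k) = 5^1 mod 101 = 5
  Delta = -8 * 5 mod 101 = 61

Answer: 61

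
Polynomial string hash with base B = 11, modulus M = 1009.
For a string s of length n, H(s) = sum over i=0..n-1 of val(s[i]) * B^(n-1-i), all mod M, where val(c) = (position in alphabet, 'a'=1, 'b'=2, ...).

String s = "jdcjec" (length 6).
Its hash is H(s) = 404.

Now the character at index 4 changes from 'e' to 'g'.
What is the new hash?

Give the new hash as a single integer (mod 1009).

Answer: 426

Derivation:
val('e') = 5, val('g') = 7
Position k = 4, exponent = n-1-k = 1
B^1 mod M = 11^1 mod 1009 = 11
Delta = (7 - 5) * 11 mod 1009 = 22
New hash = (404 + 22) mod 1009 = 426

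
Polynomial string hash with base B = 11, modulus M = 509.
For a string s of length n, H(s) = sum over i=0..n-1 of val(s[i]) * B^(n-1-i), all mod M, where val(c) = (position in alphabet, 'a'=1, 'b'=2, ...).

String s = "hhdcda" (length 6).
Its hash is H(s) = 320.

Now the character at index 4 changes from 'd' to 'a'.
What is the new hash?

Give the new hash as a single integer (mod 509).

val('d') = 4, val('a') = 1
Position k = 4, exponent = n-1-k = 1
B^1 mod M = 11^1 mod 509 = 11
Delta = (1 - 4) * 11 mod 509 = 476
New hash = (320 + 476) mod 509 = 287

Answer: 287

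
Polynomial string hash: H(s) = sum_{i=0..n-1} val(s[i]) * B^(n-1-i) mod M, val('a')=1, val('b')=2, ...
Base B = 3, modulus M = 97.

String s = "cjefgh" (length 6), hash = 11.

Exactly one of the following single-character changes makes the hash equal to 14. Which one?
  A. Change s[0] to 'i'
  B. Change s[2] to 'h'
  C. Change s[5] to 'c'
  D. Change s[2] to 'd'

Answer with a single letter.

Answer: A

Derivation:
Option A: s[0]='c'->'i', delta=(9-3)*3^5 mod 97 = 3, hash=11+3 mod 97 = 14 <-- target
Option B: s[2]='e'->'h', delta=(8-5)*3^3 mod 97 = 81, hash=11+81 mod 97 = 92
Option C: s[5]='h'->'c', delta=(3-8)*3^0 mod 97 = 92, hash=11+92 mod 97 = 6
Option D: s[2]='e'->'d', delta=(4-5)*3^3 mod 97 = 70, hash=11+70 mod 97 = 81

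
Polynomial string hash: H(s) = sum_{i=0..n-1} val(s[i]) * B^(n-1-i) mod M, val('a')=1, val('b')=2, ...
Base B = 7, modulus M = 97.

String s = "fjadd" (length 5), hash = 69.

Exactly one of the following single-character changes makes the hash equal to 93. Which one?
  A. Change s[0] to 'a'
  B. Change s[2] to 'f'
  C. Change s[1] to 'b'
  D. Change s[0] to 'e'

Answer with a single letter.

Option A: s[0]='f'->'a', delta=(1-6)*7^4 mod 97 = 23, hash=69+23 mod 97 = 92
Option B: s[2]='a'->'f', delta=(6-1)*7^2 mod 97 = 51, hash=69+51 mod 97 = 23
Option C: s[1]='j'->'b', delta=(2-10)*7^3 mod 97 = 69, hash=69+69 mod 97 = 41
Option D: s[0]='f'->'e', delta=(5-6)*7^4 mod 97 = 24, hash=69+24 mod 97 = 93 <-- target

Answer: D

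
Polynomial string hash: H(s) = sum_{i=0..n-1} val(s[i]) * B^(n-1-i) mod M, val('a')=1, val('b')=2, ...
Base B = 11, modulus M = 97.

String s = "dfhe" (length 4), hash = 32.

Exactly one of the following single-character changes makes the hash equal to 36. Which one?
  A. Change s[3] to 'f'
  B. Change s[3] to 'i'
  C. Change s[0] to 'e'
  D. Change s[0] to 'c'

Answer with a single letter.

Option A: s[3]='e'->'f', delta=(6-5)*11^0 mod 97 = 1, hash=32+1 mod 97 = 33
Option B: s[3]='e'->'i', delta=(9-5)*11^0 mod 97 = 4, hash=32+4 mod 97 = 36 <-- target
Option C: s[0]='d'->'e', delta=(5-4)*11^3 mod 97 = 70, hash=32+70 mod 97 = 5
Option D: s[0]='d'->'c', delta=(3-4)*11^3 mod 97 = 27, hash=32+27 mod 97 = 59

Answer: B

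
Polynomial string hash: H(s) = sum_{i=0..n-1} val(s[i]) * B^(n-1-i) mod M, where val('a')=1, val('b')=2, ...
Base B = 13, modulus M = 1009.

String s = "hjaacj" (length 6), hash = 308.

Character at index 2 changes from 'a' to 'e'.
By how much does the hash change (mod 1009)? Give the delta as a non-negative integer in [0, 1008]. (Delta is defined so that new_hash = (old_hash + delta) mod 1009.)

Delta formula: (val(new) - val(old)) * B^(n-1-k) mod M
  val('e') - val('a') = 5 - 1 = 4
  B^(n-1-k) = 13^3 mod 1009 = 179
  Delta = 4 * 179 mod 1009 = 716

Answer: 716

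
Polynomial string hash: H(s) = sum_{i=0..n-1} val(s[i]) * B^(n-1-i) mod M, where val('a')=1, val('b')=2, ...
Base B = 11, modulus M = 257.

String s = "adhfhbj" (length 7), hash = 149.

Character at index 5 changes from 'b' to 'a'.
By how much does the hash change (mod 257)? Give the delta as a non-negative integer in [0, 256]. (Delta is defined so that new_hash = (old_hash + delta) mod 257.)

Answer: 246

Derivation:
Delta formula: (val(new) - val(old)) * B^(n-1-k) mod M
  val('a') - val('b') = 1 - 2 = -1
  B^(n-1-k) = 11^1 mod 257 = 11
  Delta = -1 * 11 mod 257 = 246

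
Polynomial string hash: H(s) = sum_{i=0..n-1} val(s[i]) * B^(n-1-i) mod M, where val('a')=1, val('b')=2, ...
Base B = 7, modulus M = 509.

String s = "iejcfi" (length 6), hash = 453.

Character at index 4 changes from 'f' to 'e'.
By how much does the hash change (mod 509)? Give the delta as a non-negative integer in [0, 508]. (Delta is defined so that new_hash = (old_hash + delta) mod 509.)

Answer: 502

Derivation:
Delta formula: (val(new) - val(old)) * B^(n-1-k) mod M
  val('e') - val('f') = 5 - 6 = -1
  B^(n-1-k) = 7^1 mod 509 = 7
  Delta = -1 * 7 mod 509 = 502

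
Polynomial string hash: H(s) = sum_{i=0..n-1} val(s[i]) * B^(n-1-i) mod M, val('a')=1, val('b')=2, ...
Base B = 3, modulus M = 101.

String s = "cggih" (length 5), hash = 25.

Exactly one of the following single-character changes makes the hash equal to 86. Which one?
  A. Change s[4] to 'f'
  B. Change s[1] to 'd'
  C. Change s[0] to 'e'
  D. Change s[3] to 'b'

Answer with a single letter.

Answer: C

Derivation:
Option A: s[4]='h'->'f', delta=(6-8)*3^0 mod 101 = 99, hash=25+99 mod 101 = 23
Option B: s[1]='g'->'d', delta=(4-7)*3^3 mod 101 = 20, hash=25+20 mod 101 = 45
Option C: s[0]='c'->'e', delta=(5-3)*3^4 mod 101 = 61, hash=25+61 mod 101 = 86 <-- target
Option D: s[3]='i'->'b', delta=(2-9)*3^1 mod 101 = 80, hash=25+80 mod 101 = 4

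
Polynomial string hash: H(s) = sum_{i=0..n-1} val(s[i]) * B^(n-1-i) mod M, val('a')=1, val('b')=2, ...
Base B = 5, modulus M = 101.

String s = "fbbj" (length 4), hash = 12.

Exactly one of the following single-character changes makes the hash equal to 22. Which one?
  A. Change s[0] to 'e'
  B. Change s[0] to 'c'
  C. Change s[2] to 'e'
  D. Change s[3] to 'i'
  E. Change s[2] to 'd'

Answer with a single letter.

Option A: s[0]='f'->'e', delta=(5-6)*5^3 mod 101 = 77, hash=12+77 mod 101 = 89
Option B: s[0]='f'->'c', delta=(3-6)*5^3 mod 101 = 29, hash=12+29 mod 101 = 41
Option C: s[2]='b'->'e', delta=(5-2)*5^1 mod 101 = 15, hash=12+15 mod 101 = 27
Option D: s[3]='j'->'i', delta=(9-10)*5^0 mod 101 = 100, hash=12+100 mod 101 = 11
Option E: s[2]='b'->'d', delta=(4-2)*5^1 mod 101 = 10, hash=12+10 mod 101 = 22 <-- target

Answer: E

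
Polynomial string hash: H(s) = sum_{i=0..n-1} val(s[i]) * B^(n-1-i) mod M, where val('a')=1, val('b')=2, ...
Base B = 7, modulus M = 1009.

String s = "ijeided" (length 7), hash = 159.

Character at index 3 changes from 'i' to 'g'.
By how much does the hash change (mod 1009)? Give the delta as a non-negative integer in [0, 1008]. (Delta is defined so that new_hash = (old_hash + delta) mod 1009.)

Delta formula: (val(new) - val(old)) * B^(n-1-k) mod M
  val('g') - val('i') = 7 - 9 = -2
  B^(n-1-k) = 7^3 mod 1009 = 343
  Delta = -2 * 343 mod 1009 = 323

Answer: 323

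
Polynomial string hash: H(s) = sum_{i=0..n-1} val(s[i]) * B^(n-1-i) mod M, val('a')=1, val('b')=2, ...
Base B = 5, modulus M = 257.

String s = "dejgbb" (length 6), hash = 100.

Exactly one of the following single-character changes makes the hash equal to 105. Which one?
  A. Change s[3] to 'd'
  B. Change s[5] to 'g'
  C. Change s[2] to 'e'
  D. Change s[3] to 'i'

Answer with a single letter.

Option A: s[3]='g'->'d', delta=(4-7)*5^2 mod 257 = 182, hash=100+182 mod 257 = 25
Option B: s[5]='b'->'g', delta=(7-2)*5^0 mod 257 = 5, hash=100+5 mod 257 = 105 <-- target
Option C: s[2]='j'->'e', delta=(5-10)*5^3 mod 257 = 146, hash=100+146 mod 257 = 246
Option D: s[3]='g'->'i', delta=(9-7)*5^2 mod 257 = 50, hash=100+50 mod 257 = 150

Answer: B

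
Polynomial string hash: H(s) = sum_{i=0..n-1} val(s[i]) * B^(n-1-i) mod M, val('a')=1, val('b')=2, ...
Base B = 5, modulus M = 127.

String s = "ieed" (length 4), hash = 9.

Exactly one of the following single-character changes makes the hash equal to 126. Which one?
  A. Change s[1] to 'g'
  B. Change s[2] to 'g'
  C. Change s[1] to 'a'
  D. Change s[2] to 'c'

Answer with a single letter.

Option A: s[1]='e'->'g', delta=(7-5)*5^2 mod 127 = 50, hash=9+50 mod 127 = 59
Option B: s[2]='e'->'g', delta=(7-5)*5^1 mod 127 = 10, hash=9+10 mod 127 = 19
Option C: s[1]='e'->'a', delta=(1-5)*5^2 mod 127 = 27, hash=9+27 mod 127 = 36
Option D: s[2]='e'->'c', delta=(3-5)*5^1 mod 127 = 117, hash=9+117 mod 127 = 126 <-- target

Answer: D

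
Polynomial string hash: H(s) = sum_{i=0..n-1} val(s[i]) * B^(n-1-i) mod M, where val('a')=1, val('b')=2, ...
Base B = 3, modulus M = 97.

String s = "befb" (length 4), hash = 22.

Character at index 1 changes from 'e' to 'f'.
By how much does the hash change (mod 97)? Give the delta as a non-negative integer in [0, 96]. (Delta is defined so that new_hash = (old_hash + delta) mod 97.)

Answer: 9

Derivation:
Delta formula: (val(new) - val(old)) * B^(n-1-k) mod M
  val('f') - val('e') = 6 - 5 = 1
  B^(n-1-k) = 3^2 mod 97 = 9
  Delta = 1 * 9 mod 97 = 9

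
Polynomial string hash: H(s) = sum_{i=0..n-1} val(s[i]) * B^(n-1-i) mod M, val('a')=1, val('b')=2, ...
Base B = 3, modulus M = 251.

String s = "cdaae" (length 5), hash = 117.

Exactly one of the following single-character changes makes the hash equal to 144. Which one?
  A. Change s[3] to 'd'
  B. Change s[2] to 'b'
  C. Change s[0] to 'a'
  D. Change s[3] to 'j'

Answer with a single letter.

Answer: D

Derivation:
Option A: s[3]='a'->'d', delta=(4-1)*3^1 mod 251 = 9, hash=117+9 mod 251 = 126
Option B: s[2]='a'->'b', delta=(2-1)*3^2 mod 251 = 9, hash=117+9 mod 251 = 126
Option C: s[0]='c'->'a', delta=(1-3)*3^4 mod 251 = 89, hash=117+89 mod 251 = 206
Option D: s[3]='a'->'j', delta=(10-1)*3^1 mod 251 = 27, hash=117+27 mod 251 = 144 <-- target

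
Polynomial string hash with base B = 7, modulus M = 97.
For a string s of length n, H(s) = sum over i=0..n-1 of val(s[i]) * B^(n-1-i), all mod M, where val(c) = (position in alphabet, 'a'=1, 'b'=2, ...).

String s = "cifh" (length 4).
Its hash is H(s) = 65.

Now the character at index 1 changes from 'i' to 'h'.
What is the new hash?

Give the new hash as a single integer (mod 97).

Answer: 16

Derivation:
val('i') = 9, val('h') = 8
Position k = 1, exponent = n-1-k = 2
B^2 mod M = 7^2 mod 97 = 49
Delta = (8 - 9) * 49 mod 97 = 48
New hash = (65 + 48) mod 97 = 16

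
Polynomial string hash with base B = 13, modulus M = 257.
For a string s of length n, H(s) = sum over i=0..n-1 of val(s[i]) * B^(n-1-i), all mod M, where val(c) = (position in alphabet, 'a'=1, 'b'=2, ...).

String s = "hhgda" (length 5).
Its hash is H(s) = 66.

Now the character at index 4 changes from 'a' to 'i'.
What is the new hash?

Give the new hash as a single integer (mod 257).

Answer: 74

Derivation:
val('a') = 1, val('i') = 9
Position k = 4, exponent = n-1-k = 0
B^0 mod M = 13^0 mod 257 = 1
Delta = (9 - 1) * 1 mod 257 = 8
New hash = (66 + 8) mod 257 = 74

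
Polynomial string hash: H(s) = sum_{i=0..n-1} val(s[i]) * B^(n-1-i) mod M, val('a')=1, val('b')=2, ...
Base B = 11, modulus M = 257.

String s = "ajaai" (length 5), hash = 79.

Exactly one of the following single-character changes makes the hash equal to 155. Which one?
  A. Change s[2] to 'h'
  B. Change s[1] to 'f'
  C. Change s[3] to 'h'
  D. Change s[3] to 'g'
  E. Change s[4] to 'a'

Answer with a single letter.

Option A: s[2]='a'->'h', delta=(8-1)*11^2 mod 257 = 76, hash=79+76 mod 257 = 155 <-- target
Option B: s[1]='j'->'f', delta=(6-10)*11^3 mod 257 = 73, hash=79+73 mod 257 = 152
Option C: s[3]='a'->'h', delta=(8-1)*11^1 mod 257 = 77, hash=79+77 mod 257 = 156
Option D: s[3]='a'->'g', delta=(7-1)*11^1 mod 257 = 66, hash=79+66 mod 257 = 145
Option E: s[4]='i'->'a', delta=(1-9)*11^0 mod 257 = 249, hash=79+249 mod 257 = 71

Answer: A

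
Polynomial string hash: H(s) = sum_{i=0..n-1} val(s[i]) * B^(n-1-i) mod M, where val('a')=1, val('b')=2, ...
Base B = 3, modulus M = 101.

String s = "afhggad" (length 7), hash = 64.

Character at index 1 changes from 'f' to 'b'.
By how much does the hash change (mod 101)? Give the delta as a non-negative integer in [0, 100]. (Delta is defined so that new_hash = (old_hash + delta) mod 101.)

Delta formula: (val(new) - val(old)) * B^(n-1-k) mod M
  val('b') - val('f') = 2 - 6 = -4
  B^(n-1-k) = 3^5 mod 101 = 41
  Delta = -4 * 41 mod 101 = 38

Answer: 38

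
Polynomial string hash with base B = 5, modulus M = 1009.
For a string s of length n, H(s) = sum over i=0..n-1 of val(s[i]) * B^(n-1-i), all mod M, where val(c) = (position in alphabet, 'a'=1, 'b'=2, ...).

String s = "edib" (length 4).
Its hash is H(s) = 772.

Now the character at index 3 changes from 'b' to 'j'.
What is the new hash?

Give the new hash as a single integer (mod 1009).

val('b') = 2, val('j') = 10
Position k = 3, exponent = n-1-k = 0
B^0 mod M = 5^0 mod 1009 = 1
Delta = (10 - 2) * 1 mod 1009 = 8
New hash = (772 + 8) mod 1009 = 780

Answer: 780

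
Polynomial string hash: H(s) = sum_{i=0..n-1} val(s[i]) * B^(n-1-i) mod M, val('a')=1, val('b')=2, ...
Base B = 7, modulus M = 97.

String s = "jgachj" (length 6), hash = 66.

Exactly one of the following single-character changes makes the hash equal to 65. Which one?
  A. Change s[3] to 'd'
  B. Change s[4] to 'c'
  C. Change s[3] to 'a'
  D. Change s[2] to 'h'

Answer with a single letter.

Answer: C

Derivation:
Option A: s[3]='c'->'d', delta=(4-3)*7^2 mod 97 = 49, hash=66+49 mod 97 = 18
Option B: s[4]='h'->'c', delta=(3-8)*7^1 mod 97 = 62, hash=66+62 mod 97 = 31
Option C: s[3]='c'->'a', delta=(1-3)*7^2 mod 97 = 96, hash=66+96 mod 97 = 65 <-- target
Option D: s[2]='a'->'h', delta=(8-1)*7^3 mod 97 = 73, hash=66+73 mod 97 = 42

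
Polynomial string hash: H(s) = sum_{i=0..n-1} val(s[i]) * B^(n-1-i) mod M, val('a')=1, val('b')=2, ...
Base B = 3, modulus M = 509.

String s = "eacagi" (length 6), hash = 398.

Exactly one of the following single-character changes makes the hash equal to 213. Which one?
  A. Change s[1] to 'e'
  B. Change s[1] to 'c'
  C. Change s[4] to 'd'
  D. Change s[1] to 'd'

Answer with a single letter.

Answer: A

Derivation:
Option A: s[1]='a'->'e', delta=(5-1)*3^4 mod 509 = 324, hash=398+324 mod 509 = 213 <-- target
Option B: s[1]='a'->'c', delta=(3-1)*3^4 mod 509 = 162, hash=398+162 mod 509 = 51
Option C: s[4]='g'->'d', delta=(4-7)*3^1 mod 509 = 500, hash=398+500 mod 509 = 389
Option D: s[1]='a'->'d', delta=(4-1)*3^4 mod 509 = 243, hash=398+243 mod 509 = 132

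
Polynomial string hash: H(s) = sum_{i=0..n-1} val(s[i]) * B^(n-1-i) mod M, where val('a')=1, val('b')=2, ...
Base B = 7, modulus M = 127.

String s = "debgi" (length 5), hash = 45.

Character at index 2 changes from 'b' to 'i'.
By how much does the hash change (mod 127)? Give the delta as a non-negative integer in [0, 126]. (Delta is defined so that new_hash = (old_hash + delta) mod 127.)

Answer: 89

Derivation:
Delta formula: (val(new) - val(old)) * B^(n-1-k) mod M
  val('i') - val('b') = 9 - 2 = 7
  B^(n-1-k) = 7^2 mod 127 = 49
  Delta = 7 * 49 mod 127 = 89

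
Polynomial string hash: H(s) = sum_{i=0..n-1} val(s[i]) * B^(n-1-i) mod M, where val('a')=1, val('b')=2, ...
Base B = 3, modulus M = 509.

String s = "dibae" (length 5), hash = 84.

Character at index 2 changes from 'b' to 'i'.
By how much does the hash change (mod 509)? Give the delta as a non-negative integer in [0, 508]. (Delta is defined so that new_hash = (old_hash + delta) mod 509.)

Answer: 63

Derivation:
Delta formula: (val(new) - val(old)) * B^(n-1-k) mod M
  val('i') - val('b') = 9 - 2 = 7
  B^(n-1-k) = 3^2 mod 509 = 9
  Delta = 7 * 9 mod 509 = 63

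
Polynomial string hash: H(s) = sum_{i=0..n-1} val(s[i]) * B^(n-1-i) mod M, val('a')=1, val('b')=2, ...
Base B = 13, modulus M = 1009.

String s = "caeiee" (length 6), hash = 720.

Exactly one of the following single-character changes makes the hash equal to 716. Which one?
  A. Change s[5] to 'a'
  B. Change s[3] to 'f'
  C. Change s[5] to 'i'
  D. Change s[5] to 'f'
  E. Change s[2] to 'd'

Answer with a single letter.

Option A: s[5]='e'->'a', delta=(1-5)*13^0 mod 1009 = 1005, hash=720+1005 mod 1009 = 716 <-- target
Option B: s[3]='i'->'f', delta=(6-9)*13^2 mod 1009 = 502, hash=720+502 mod 1009 = 213
Option C: s[5]='e'->'i', delta=(9-5)*13^0 mod 1009 = 4, hash=720+4 mod 1009 = 724
Option D: s[5]='e'->'f', delta=(6-5)*13^0 mod 1009 = 1, hash=720+1 mod 1009 = 721
Option E: s[2]='e'->'d', delta=(4-5)*13^3 mod 1009 = 830, hash=720+830 mod 1009 = 541

Answer: A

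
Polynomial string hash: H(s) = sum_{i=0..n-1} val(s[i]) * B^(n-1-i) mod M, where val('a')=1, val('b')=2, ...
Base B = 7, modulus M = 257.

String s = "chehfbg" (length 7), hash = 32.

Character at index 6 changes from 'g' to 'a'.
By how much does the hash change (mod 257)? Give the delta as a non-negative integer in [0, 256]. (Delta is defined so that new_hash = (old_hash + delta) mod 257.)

Delta formula: (val(new) - val(old)) * B^(n-1-k) mod M
  val('a') - val('g') = 1 - 7 = -6
  B^(n-1-k) = 7^0 mod 257 = 1
  Delta = -6 * 1 mod 257 = 251

Answer: 251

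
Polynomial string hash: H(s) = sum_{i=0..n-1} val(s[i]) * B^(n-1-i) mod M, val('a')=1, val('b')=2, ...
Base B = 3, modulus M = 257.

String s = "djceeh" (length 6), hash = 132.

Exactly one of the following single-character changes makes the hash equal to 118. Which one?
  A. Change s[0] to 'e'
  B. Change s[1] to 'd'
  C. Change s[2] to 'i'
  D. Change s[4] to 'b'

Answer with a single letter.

Option A: s[0]='d'->'e', delta=(5-4)*3^5 mod 257 = 243, hash=132+243 mod 257 = 118 <-- target
Option B: s[1]='j'->'d', delta=(4-10)*3^4 mod 257 = 28, hash=132+28 mod 257 = 160
Option C: s[2]='c'->'i', delta=(9-3)*3^3 mod 257 = 162, hash=132+162 mod 257 = 37
Option D: s[4]='e'->'b', delta=(2-5)*3^1 mod 257 = 248, hash=132+248 mod 257 = 123

Answer: A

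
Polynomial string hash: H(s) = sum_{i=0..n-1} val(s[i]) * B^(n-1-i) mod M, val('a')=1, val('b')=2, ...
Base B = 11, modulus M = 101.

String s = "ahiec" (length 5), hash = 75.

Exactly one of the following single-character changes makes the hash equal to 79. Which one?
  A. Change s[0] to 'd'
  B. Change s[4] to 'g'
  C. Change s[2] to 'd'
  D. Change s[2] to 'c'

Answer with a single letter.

Option A: s[0]='a'->'d', delta=(4-1)*11^4 mod 101 = 89, hash=75+89 mod 101 = 63
Option B: s[4]='c'->'g', delta=(7-3)*11^0 mod 101 = 4, hash=75+4 mod 101 = 79 <-- target
Option C: s[2]='i'->'d', delta=(4-9)*11^2 mod 101 = 1, hash=75+1 mod 101 = 76
Option D: s[2]='i'->'c', delta=(3-9)*11^2 mod 101 = 82, hash=75+82 mod 101 = 56

Answer: B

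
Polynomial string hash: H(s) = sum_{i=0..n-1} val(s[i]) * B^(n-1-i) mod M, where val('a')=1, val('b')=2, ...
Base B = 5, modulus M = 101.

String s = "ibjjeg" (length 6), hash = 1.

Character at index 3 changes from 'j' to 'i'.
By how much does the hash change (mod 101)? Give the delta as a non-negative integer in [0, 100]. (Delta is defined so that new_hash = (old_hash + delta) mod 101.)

Delta formula: (val(new) - val(old)) * B^(n-1-k) mod M
  val('i') - val('j') = 9 - 10 = -1
  B^(n-1-k) = 5^2 mod 101 = 25
  Delta = -1 * 25 mod 101 = 76

Answer: 76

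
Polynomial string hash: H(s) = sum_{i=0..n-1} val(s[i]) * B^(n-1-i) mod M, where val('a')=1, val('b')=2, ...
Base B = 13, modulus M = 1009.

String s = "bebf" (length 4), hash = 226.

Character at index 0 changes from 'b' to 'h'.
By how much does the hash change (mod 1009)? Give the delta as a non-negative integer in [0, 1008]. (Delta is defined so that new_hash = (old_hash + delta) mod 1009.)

Answer: 65

Derivation:
Delta formula: (val(new) - val(old)) * B^(n-1-k) mod M
  val('h') - val('b') = 8 - 2 = 6
  B^(n-1-k) = 13^3 mod 1009 = 179
  Delta = 6 * 179 mod 1009 = 65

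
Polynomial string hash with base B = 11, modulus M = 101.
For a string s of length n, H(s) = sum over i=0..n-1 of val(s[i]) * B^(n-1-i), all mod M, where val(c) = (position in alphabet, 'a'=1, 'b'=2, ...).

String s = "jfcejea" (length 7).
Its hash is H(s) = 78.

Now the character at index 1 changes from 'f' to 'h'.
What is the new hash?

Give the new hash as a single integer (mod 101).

Answer: 91

Derivation:
val('f') = 6, val('h') = 8
Position k = 1, exponent = n-1-k = 5
B^5 mod M = 11^5 mod 101 = 57
Delta = (8 - 6) * 57 mod 101 = 13
New hash = (78 + 13) mod 101 = 91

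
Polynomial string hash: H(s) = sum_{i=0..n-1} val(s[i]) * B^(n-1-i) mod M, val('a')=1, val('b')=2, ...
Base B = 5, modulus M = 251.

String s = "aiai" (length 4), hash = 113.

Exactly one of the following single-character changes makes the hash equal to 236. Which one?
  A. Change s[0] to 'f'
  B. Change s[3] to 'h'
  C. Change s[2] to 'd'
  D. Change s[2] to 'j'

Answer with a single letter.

Answer: A

Derivation:
Option A: s[0]='a'->'f', delta=(6-1)*5^3 mod 251 = 123, hash=113+123 mod 251 = 236 <-- target
Option B: s[3]='i'->'h', delta=(8-9)*5^0 mod 251 = 250, hash=113+250 mod 251 = 112
Option C: s[2]='a'->'d', delta=(4-1)*5^1 mod 251 = 15, hash=113+15 mod 251 = 128
Option D: s[2]='a'->'j', delta=(10-1)*5^1 mod 251 = 45, hash=113+45 mod 251 = 158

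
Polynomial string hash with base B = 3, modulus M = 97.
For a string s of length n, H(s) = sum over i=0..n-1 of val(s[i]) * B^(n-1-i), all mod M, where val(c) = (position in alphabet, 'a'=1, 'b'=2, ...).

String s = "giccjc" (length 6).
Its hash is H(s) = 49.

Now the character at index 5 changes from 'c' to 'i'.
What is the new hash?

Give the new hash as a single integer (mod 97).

Answer: 55

Derivation:
val('c') = 3, val('i') = 9
Position k = 5, exponent = n-1-k = 0
B^0 mod M = 3^0 mod 97 = 1
Delta = (9 - 3) * 1 mod 97 = 6
New hash = (49 + 6) mod 97 = 55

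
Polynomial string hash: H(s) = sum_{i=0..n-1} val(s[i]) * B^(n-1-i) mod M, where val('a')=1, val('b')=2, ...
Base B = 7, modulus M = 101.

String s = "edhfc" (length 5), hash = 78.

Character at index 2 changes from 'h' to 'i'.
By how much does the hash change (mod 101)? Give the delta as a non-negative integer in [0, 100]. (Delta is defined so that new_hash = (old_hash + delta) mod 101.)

Answer: 49

Derivation:
Delta formula: (val(new) - val(old)) * B^(n-1-k) mod M
  val('i') - val('h') = 9 - 8 = 1
  B^(n-1-k) = 7^2 mod 101 = 49
  Delta = 1 * 49 mod 101 = 49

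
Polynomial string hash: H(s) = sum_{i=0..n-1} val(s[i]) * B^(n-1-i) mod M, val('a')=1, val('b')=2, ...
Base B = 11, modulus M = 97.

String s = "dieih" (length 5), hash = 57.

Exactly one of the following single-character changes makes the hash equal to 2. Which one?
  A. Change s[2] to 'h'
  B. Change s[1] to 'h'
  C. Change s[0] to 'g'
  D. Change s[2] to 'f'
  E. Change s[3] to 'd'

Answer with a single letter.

Answer: E

Derivation:
Option A: s[2]='e'->'h', delta=(8-5)*11^2 mod 97 = 72, hash=57+72 mod 97 = 32
Option B: s[1]='i'->'h', delta=(8-9)*11^3 mod 97 = 27, hash=57+27 mod 97 = 84
Option C: s[0]='d'->'g', delta=(7-4)*11^4 mod 97 = 79, hash=57+79 mod 97 = 39
Option D: s[2]='e'->'f', delta=(6-5)*11^2 mod 97 = 24, hash=57+24 mod 97 = 81
Option E: s[3]='i'->'d', delta=(4-9)*11^1 mod 97 = 42, hash=57+42 mod 97 = 2 <-- target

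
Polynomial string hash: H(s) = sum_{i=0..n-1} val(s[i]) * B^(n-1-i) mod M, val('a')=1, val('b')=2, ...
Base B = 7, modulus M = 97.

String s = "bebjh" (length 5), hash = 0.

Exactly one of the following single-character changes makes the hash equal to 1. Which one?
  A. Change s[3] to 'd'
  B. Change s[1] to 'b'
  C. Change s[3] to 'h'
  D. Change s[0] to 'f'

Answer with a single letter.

Answer: D

Derivation:
Option A: s[3]='j'->'d', delta=(4-10)*7^1 mod 97 = 55, hash=0+55 mod 97 = 55
Option B: s[1]='e'->'b', delta=(2-5)*7^3 mod 97 = 38, hash=0+38 mod 97 = 38
Option C: s[3]='j'->'h', delta=(8-10)*7^1 mod 97 = 83, hash=0+83 mod 97 = 83
Option D: s[0]='b'->'f', delta=(6-2)*7^4 mod 97 = 1, hash=0+1 mod 97 = 1 <-- target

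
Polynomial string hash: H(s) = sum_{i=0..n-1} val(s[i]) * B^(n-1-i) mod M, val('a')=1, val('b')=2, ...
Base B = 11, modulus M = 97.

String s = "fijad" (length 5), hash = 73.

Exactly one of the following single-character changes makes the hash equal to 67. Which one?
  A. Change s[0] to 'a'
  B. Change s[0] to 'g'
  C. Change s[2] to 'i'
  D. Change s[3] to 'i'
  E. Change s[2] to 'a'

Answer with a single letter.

Option A: s[0]='f'->'a', delta=(1-6)*11^4 mod 97 = 30, hash=73+30 mod 97 = 6
Option B: s[0]='f'->'g', delta=(7-6)*11^4 mod 97 = 91, hash=73+91 mod 97 = 67 <-- target
Option C: s[2]='j'->'i', delta=(9-10)*11^2 mod 97 = 73, hash=73+73 mod 97 = 49
Option D: s[3]='a'->'i', delta=(9-1)*11^1 mod 97 = 88, hash=73+88 mod 97 = 64
Option E: s[2]='j'->'a', delta=(1-10)*11^2 mod 97 = 75, hash=73+75 mod 97 = 51

Answer: B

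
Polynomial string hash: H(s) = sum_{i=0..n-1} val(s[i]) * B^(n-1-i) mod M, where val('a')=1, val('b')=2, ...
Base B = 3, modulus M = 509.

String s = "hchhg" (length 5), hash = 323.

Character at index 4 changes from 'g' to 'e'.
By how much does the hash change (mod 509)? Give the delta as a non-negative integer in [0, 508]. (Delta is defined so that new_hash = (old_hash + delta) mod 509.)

Answer: 507

Derivation:
Delta formula: (val(new) - val(old)) * B^(n-1-k) mod M
  val('e') - val('g') = 5 - 7 = -2
  B^(n-1-k) = 3^0 mod 509 = 1
  Delta = -2 * 1 mod 509 = 507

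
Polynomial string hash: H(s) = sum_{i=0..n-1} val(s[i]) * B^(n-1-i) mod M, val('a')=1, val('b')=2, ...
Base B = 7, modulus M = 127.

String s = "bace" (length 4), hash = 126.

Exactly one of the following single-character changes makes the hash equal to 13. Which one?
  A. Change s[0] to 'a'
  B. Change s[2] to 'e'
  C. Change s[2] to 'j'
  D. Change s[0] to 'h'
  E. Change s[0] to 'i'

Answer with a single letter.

Option A: s[0]='b'->'a', delta=(1-2)*7^3 mod 127 = 38, hash=126+38 mod 127 = 37
Option B: s[2]='c'->'e', delta=(5-3)*7^1 mod 127 = 14, hash=126+14 mod 127 = 13 <-- target
Option C: s[2]='c'->'j', delta=(10-3)*7^1 mod 127 = 49, hash=126+49 mod 127 = 48
Option D: s[0]='b'->'h', delta=(8-2)*7^3 mod 127 = 26, hash=126+26 mod 127 = 25
Option E: s[0]='b'->'i', delta=(9-2)*7^3 mod 127 = 115, hash=126+115 mod 127 = 114

Answer: B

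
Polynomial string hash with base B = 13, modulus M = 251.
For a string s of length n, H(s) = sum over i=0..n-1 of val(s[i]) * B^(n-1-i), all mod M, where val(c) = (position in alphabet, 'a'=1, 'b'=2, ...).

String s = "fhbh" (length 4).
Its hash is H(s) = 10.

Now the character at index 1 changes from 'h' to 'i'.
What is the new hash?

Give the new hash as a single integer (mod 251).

Answer: 179

Derivation:
val('h') = 8, val('i') = 9
Position k = 1, exponent = n-1-k = 2
B^2 mod M = 13^2 mod 251 = 169
Delta = (9 - 8) * 169 mod 251 = 169
New hash = (10 + 169) mod 251 = 179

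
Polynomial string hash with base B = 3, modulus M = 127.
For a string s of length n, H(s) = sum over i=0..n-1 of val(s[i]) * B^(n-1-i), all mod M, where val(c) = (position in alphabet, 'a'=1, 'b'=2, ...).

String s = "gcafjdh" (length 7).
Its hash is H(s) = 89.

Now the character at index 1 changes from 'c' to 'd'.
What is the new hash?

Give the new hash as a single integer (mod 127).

val('c') = 3, val('d') = 4
Position k = 1, exponent = n-1-k = 5
B^5 mod M = 3^5 mod 127 = 116
Delta = (4 - 3) * 116 mod 127 = 116
New hash = (89 + 116) mod 127 = 78

Answer: 78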